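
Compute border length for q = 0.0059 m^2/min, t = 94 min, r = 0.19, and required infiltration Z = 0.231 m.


L = q*t/((1+r)*Z)
L = 0.0059*94/((1+0.19)*0.231)
L = 0.5546/0.27489

2.0175 m


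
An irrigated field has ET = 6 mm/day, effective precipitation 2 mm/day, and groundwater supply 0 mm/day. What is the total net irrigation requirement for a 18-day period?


Daily deficit = ET - Pe - GW = 6 - 2 - 0 = 4 mm/day
NIR = 4 * 18 = 72 mm

72.0000 mm


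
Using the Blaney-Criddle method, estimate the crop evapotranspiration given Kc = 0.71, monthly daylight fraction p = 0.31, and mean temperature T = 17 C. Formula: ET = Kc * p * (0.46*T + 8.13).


ET = Kc * p * (0.46*T + 8.13)
ET = 0.71 * 0.31 * (0.46*17 + 8.13)
ET = 0.71 * 0.31 * 15.9500

3.5106 mm/day


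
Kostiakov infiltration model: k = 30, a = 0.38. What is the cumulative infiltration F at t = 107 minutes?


F = k * t^a = 30 * 107^0.38
F = 30 * 5.904265

177.1279 mm


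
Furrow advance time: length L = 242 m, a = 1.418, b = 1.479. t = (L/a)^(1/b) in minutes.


t = (L/a)^(1/b)
t = (242/1.418)^(1/1.479)
t = 170.662906^(1/1.479)

32.3014 min


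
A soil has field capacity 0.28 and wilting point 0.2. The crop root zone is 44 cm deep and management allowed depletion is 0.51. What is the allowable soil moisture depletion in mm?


SMD = (FC - PWP) * d * MAD * 10
SMD = (0.28 - 0.2) * 44 * 0.51 * 10
SMD = 0.0800 * 44 * 0.51 * 10

17.9520 mm


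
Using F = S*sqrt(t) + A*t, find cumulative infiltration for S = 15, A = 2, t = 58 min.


F = S*sqrt(t) + A*t
F = 15*sqrt(58) + 2*58
F = 15*7.615773 + 116

230.2366 mm


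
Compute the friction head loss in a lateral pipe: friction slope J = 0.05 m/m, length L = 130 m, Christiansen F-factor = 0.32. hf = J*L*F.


hf = J * L * F = 0.05 * 130 * 0.32 = 2.0800 m

2.0800 m


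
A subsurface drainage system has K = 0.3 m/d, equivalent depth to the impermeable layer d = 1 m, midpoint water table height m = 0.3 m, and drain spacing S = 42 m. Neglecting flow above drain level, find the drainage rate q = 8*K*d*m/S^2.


q = 8*K*d*m/S^2
q = 8*0.3*1*0.3/42^2
q = 0.7200 / 1764

4.0816e-04 m/d


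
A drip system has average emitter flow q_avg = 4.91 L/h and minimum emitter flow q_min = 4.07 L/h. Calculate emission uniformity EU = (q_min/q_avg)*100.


EU = (q_min/q_avg)*100 = (4.07/4.91)*100 = 82.8921%

82.8921 %


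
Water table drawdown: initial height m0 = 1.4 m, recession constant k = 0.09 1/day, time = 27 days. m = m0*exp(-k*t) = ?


m = m0 * exp(-k*t)
m = 1.4 * exp(-0.09 * 27)
m = 1.4 * exp(-2.4300)

0.1233 m


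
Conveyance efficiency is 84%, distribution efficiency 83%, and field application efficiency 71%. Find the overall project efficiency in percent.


Ec = 0.84, Eb = 0.83, Ea = 0.71
E = 0.84 * 0.83 * 0.71 * 100 = 49.5012%

49.5012 %


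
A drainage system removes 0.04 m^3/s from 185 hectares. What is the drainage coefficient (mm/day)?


DC = Q * 86400 / (A * 10000) * 1000
DC = 0.04 * 86400 / (185 * 10000) * 1000
DC = 3456000.0000 / 1850000

1.8681 mm/day


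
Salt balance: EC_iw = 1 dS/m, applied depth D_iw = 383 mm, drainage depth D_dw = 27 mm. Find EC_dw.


EC_dw = EC_iw * D_iw / D_dw
EC_dw = 1 * 383 / 27
EC_dw = 383 / 27

14.1852 dS/m


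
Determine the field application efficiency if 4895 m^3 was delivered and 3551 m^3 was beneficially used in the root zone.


Ea = V_root / V_field * 100 = 3551 / 4895 * 100 = 72.5434%

72.5434 %


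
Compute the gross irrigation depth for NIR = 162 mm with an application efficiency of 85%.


Ea = 85% = 0.85
GID = NIR / Ea = 162 / 0.85 = 190.5882 mm

190.5882 mm


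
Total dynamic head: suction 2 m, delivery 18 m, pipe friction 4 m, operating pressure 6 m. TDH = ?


TDH = Hs + Hd + hf + Hp = 2 + 18 + 4 + 6 = 30

30 m


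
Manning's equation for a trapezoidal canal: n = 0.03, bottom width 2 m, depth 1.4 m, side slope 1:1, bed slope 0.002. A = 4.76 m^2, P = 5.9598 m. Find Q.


R = A/P = 4.76/5.9598 = 0.798685
Q = (1/0.03) * 4.76 * 0.798685^(2/3) * 0.002^0.5

6.1083 m^3/s


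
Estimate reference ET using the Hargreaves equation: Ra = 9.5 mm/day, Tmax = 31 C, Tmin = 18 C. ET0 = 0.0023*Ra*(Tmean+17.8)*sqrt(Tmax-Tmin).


Tmean = (Tmax + Tmin)/2 = (31 + 18)/2 = 24.5
ET0 = 0.0023 * 9.5 * (24.5 + 17.8) * sqrt(31 - 18)
ET0 = 0.0023 * 9.5 * 42.3 * 3.605551

3.3324 mm/day


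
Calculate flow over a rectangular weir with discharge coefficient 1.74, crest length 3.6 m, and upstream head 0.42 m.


Q = C * L * H^(3/2) = 1.74 * 3.6 * 0.42^1.5 = 1.74 * 3.6 * 0.272191

1.7050 m^3/s


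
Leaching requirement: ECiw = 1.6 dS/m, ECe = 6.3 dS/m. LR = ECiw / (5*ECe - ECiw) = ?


LR = ECiw / (5*ECe - ECiw)
LR = 1.6 / (5*6.3 - 1.6)
LR = 1.6 / 29.9000

0.0535


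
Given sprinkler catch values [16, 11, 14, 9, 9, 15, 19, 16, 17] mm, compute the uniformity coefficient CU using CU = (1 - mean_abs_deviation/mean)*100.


mean = 14.000000 mm
MAD = 2.888889 mm
CU = (1 - 2.888889/14.000000)*100

79.3651 %


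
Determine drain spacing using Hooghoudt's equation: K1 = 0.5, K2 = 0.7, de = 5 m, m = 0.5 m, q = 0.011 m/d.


S^2 = 8*K2*de*m/q + 4*K1*m^2/q
S^2 = 8*0.7*5*0.5/0.011 + 4*0.5*0.5^2/0.011
S = sqrt(1318.1818)

36.3068 m


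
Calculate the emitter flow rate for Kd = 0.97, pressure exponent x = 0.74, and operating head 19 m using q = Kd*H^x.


q = Kd * H^x = 0.97 * 19^0.74 = 0.97 * 8.836447

8.5714 L/h


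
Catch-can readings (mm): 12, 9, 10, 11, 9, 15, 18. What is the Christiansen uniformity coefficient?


mean = 12.000000 mm
MAD = 2.571429 mm
CU = (1 - 2.571429/12.000000)*100

78.5714 %


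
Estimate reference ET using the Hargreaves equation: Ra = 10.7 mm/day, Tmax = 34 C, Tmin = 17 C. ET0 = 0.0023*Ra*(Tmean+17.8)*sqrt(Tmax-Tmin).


Tmean = (Tmax + Tmin)/2 = (34 + 17)/2 = 25.5
ET0 = 0.0023 * 10.7 * (25.5 + 17.8) * sqrt(34 - 17)
ET0 = 0.0023 * 10.7 * 43.3 * 4.123106

4.3936 mm/day


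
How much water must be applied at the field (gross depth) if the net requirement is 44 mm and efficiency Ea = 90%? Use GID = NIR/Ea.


Ea = 90% = 0.9
GID = NIR / Ea = 44 / 0.9 = 48.8889 mm

48.8889 mm


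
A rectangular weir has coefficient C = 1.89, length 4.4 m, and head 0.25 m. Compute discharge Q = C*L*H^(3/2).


Q = C * L * H^(3/2) = 1.89 * 4.4 * 0.25^1.5 = 1.89 * 4.4 * 0.125000

1.0395 m^3/s


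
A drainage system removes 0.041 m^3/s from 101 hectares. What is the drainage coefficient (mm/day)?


DC = Q * 86400 / (A * 10000) * 1000
DC = 0.041 * 86400 / (101 * 10000) * 1000
DC = 3542400.0000 / 1010000

3.5073 mm/day


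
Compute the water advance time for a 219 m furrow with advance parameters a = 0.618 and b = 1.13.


t = (L/a)^(1/b)
t = (219/0.618)^(1/1.13)
t = 354.368932^(1/1.13)

180.3663 min


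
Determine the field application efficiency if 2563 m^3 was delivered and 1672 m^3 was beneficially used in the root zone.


Ea = V_root / V_field * 100 = 1672 / 2563 * 100 = 65.2361%

65.2361 %


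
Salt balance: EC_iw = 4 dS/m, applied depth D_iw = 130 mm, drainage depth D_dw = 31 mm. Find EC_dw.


EC_dw = EC_iw * D_iw / D_dw
EC_dw = 4 * 130 / 31
EC_dw = 520 / 31

16.7742 dS/m


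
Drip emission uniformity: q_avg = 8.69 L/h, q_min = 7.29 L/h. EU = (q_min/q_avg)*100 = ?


EU = (q_min/q_avg)*100 = (7.29/8.69)*100 = 83.8895%

83.8895 %


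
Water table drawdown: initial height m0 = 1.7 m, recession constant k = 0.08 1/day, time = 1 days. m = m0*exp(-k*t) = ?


m = m0 * exp(-k*t)
m = 1.7 * exp(-0.08 * 1)
m = 1.7 * exp(-0.0800)

1.5693 m


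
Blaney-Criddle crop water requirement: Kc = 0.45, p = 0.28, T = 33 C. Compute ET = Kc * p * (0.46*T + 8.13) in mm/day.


ET = Kc * p * (0.46*T + 8.13)
ET = 0.45 * 0.28 * (0.46*33 + 8.13)
ET = 0.45 * 0.28 * 23.3100

2.9371 mm/day


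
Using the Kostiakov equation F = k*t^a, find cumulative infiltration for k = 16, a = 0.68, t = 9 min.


F = k * t^a = 16 * 9^0.68
F = 16 * 4.455382

71.2861 mm


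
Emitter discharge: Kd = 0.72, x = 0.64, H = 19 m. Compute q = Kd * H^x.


q = Kd * H^x = 0.72 * 19^0.64 = 0.72 * 6.582673

4.7395 L/h


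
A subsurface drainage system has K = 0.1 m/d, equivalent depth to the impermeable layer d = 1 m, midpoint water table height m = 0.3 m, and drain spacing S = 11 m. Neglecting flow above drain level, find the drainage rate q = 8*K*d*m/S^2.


q = 8*K*d*m/S^2
q = 8*0.1*1*0.3/11^2
q = 0.2400 / 121

0.0020 m/d


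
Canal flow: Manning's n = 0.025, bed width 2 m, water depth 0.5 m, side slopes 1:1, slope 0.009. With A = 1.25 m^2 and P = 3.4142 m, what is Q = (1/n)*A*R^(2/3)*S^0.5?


R = A/P = 1.25/3.4142 = 0.366118
Q = (1/0.025) * 1.25 * 0.366118^(2/3) * 0.009^0.5

2.4276 m^3/s


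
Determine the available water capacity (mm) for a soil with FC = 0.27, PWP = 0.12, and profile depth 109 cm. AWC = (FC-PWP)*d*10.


AWC = (FC - PWP) * d * 10
AWC = (0.27 - 0.12) * 109 * 10
AWC = 0.1500 * 109 * 10

163.5000 mm


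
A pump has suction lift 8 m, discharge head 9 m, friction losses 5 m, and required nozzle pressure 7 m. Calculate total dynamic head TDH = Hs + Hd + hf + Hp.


TDH = Hs + Hd + hf + Hp = 8 + 9 + 5 + 7 = 29

29 m


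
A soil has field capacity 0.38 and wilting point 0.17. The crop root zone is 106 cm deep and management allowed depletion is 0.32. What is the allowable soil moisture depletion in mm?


SMD = (FC - PWP) * d * MAD * 10
SMD = (0.38 - 0.17) * 106 * 0.32 * 10
SMD = 0.2100 * 106 * 0.32 * 10

71.2320 mm


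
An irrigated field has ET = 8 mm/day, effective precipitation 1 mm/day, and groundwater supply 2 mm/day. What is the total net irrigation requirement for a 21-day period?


Daily deficit = ET - Pe - GW = 8 - 1 - 2 = 5 mm/day
NIR = 5 * 21 = 105 mm

105.0000 mm


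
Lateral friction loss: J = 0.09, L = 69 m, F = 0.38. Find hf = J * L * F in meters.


hf = J * L * F = 0.09 * 69 * 0.38 = 2.3598 m

2.3598 m


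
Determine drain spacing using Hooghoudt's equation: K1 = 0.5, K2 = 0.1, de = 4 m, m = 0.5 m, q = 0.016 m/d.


S^2 = 8*K2*de*m/q + 4*K1*m^2/q
S^2 = 8*0.1*4*0.5/0.016 + 4*0.5*0.5^2/0.016
S = sqrt(131.2500)

11.4564 m


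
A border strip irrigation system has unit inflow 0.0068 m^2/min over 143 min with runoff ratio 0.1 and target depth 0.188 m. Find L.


L = q*t/((1+r)*Z)
L = 0.0068*143/((1+0.1)*0.188)
L = 0.9724/0.2068

4.7021 m


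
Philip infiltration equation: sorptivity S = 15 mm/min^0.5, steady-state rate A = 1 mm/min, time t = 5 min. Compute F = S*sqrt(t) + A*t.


F = S*sqrt(t) + A*t
F = 15*sqrt(5) + 1*5
F = 15*2.236068 + 5

38.5410 mm


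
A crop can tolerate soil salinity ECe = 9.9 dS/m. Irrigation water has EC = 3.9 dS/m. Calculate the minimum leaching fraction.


LR = ECiw / (5*ECe - ECiw)
LR = 3.9 / (5*9.9 - 3.9)
LR = 3.9 / 45.6000

0.0855


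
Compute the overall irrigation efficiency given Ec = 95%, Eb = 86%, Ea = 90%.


Ec = 0.95, Eb = 0.86, Ea = 0.9
E = 0.95 * 0.86 * 0.9 * 100 = 73.5300%

73.5300 %


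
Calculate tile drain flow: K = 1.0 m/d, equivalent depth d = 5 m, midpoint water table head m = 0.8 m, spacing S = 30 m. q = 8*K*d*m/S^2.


q = 8*K*d*m/S^2
q = 8*1.0*5*0.8/30^2
q = 32.0000 / 900

0.0356 m/d


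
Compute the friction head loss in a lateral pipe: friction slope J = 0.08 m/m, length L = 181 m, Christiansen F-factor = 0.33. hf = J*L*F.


hf = J * L * F = 0.08 * 181 * 0.33 = 4.7784 m

4.7784 m


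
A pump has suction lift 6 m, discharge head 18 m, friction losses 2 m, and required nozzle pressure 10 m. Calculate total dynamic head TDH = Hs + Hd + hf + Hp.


TDH = Hs + Hd + hf + Hp = 6 + 18 + 2 + 10 = 36

36 m


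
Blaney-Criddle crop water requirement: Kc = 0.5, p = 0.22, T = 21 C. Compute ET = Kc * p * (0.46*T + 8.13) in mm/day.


ET = Kc * p * (0.46*T + 8.13)
ET = 0.5 * 0.22 * (0.46*21 + 8.13)
ET = 0.5 * 0.22 * 17.7900

1.9569 mm/day


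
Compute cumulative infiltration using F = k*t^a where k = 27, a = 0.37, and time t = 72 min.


F = k * t^a = 27 * 72^0.37
F = 27 * 4.866458

131.3944 mm


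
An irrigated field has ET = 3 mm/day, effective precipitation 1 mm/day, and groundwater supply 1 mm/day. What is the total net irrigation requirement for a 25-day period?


Daily deficit = ET - Pe - GW = 3 - 1 - 1 = 1 mm/day
NIR = 1 * 25 = 25 mm

25.0000 mm


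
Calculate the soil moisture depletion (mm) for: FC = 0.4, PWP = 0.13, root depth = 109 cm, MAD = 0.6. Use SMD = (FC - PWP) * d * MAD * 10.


SMD = (FC - PWP) * d * MAD * 10
SMD = (0.4 - 0.13) * 109 * 0.6 * 10
SMD = 0.2700 * 109 * 0.6 * 10

176.5800 mm


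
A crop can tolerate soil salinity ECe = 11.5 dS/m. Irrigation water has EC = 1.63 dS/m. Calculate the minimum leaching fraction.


LR = ECiw / (5*ECe - ECiw)
LR = 1.63 / (5*11.5 - 1.63)
LR = 1.63 / 55.8700

0.0292


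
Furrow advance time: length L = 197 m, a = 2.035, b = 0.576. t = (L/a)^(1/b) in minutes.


t = (L/a)^(1/b)
t = (197/2.035)^(1/0.576)
t = 96.805897^(1/0.576)

2803.7947 min


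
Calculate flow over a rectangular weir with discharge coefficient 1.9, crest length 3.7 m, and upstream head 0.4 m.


Q = C * L * H^(3/2) = 1.9 * 3.7 * 0.4^1.5 = 1.9 * 3.7 * 0.252982

1.7785 m^3/s


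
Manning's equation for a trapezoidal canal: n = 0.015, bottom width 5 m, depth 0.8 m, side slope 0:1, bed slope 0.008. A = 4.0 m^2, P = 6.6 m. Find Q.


R = A/P = 4.0/6.6 = 0.606061
Q = (1/0.015) * 4.0 * 0.606061^(2/3) * 0.008^0.5

17.0814 m^3/s


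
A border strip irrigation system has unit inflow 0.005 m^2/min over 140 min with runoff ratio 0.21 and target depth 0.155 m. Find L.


L = q*t/((1+r)*Z)
L = 0.005*140/((1+0.21)*0.155)
L = 0.7/0.18755

3.7323 m


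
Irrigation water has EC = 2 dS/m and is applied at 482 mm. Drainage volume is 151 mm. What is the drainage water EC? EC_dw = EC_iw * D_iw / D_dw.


EC_dw = EC_iw * D_iw / D_dw
EC_dw = 2 * 482 / 151
EC_dw = 964 / 151

6.3841 dS/m


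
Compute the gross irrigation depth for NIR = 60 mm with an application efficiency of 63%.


Ea = 63% = 0.63
GID = NIR / Ea = 60 / 0.63 = 95.2381 mm

95.2381 mm


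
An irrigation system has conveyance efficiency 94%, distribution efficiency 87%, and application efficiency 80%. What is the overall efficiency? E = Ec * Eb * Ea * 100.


Ec = 0.94, Eb = 0.87, Ea = 0.8
E = 0.94 * 0.87 * 0.8 * 100 = 65.4240%

65.4240 %


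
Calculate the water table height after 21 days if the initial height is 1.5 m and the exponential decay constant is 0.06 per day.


m = m0 * exp(-k*t)
m = 1.5 * exp(-0.06 * 21)
m = 1.5 * exp(-1.2600)

0.4255 m


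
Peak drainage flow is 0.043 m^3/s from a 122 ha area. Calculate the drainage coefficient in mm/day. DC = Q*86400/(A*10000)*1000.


DC = Q * 86400 / (A * 10000) * 1000
DC = 0.043 * 86400 / (122 * 10000) * 1000
DC = 3715200.0000 / 1220000

3.0452 mm/day


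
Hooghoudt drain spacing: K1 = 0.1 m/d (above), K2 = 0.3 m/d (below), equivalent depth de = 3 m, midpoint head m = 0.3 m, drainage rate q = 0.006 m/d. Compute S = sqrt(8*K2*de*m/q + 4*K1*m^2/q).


S^2 = 8*K2*de*m/q + 4*K1*m^2/q
S^2 = 8*0.3*3*0.3/0.006 + 4*0.1*0.3^2/0.006
S = sqrt(366.0000)

19.1311 m


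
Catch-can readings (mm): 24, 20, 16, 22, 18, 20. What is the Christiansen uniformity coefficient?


mean = 20.000000 mm
MAD = 2.000000 mm
CU = (1 - 2.000000/20.000000)*100

90.0000 %


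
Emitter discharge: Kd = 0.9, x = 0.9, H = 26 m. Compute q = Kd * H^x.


q = Kd * H^x = 0.9 * 26^0.9 = 0.9 * 18.770507

16.8935 L/h


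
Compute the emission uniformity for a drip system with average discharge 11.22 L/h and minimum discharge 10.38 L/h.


EU = (q_min/q_avg)*100 = (10.38/11.22)*100 = 92.5134%

92.5134 %


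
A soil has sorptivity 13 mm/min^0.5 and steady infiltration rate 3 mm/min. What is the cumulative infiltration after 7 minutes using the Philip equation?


F = S*sqrt(t) + A*t
F = 13*sqrt(7) + 3*7
F = 13*2.645751 + 21

55.3948 mm


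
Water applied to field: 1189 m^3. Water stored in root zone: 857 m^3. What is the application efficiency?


Ea = V_root / V_field * 100 = 857 / 1189 * 100 = 72.0774%

72.0774 %


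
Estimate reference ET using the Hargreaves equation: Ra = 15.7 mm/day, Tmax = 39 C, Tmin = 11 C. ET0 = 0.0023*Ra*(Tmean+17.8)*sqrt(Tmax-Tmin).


Tmean = (Tmax + Tmin)/2 = (39 + 11)/2 = 25.0
ET0 = 0.0023 * 15.7 * (25.0 + 17.8) * sqrt(39 - 11)
ET0 = 0.0023 * 15.7 * 42.8 * 5.291503

8.1781 mm/day


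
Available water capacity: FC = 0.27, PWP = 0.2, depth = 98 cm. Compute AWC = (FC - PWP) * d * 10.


AWC = (FC - PWP) * d * 10
AWC = (0.27 - 0.2) * 98 * 10
AWC = 0.0700 * 98 * 10

68.6000 mm


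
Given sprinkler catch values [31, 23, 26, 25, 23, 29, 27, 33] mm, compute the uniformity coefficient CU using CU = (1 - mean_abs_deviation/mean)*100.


mean = 27.125000 mm
MAD = 2.906250 mm
CU = (1 - 2.906250/27.125000)*100

89.2857 %


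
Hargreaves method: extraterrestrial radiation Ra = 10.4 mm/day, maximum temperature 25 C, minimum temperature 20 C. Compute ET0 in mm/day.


Tmean = (Tmax + Tmin)/2 = (25 + 20)/2 = 22.5
ET0 = 0.0023 * 10.4 * (22.5 + 17.8) * sqrt(25 - 20)
ET0 = 0.0023 * 10.4 * 40.3 * 2.236068

2.1555 mm/day


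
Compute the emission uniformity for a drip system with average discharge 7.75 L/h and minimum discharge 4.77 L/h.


EU = (q_min/q_avg)*100 = (4.77/7.75)*100 = 61.5484%

61.5484 %


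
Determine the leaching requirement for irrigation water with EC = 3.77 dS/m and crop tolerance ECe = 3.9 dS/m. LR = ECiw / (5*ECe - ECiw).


LR = ECiw / (5*ECe - ECiw)
LR = 3.77 / (5*3.9 - 3.77)
LR = 3.77 / 15.7300

0.2397


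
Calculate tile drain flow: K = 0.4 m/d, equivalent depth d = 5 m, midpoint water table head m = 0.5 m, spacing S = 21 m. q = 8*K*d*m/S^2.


q = 8*K*d*m/S^2
q = 8*0.4*5*0.5/21^2
q = 8.0000 / 441

0.0181 m/d


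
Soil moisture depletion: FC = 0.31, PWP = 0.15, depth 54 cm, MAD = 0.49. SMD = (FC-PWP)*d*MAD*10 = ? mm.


SMD = (FC - PWP) * d * MAD * 10
SMD = (0.31 - 0.15) * 54 * 0.49 * 10
SMD = 0.1600 * 54 * 0.49 * 10

42.3360 mm


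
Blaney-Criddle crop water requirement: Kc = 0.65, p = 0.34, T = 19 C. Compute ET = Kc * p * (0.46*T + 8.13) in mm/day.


ET = Kc * p * (0.46*T + 8.13)
ET = 0.65 * 0.34 * (0.46*19 + 8.13)
ET = 0.65 * 0.34 * 16.8700

3.7283 mm/day


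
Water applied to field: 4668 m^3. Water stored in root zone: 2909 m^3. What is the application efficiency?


Ea = V_root / V_field * 100 = 2909 / 4668 * 100 = 62.3179%

62.3179 %


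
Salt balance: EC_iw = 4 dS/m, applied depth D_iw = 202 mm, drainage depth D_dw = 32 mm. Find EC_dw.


EC_dw = EC_iw * D_iw / D_dw
EC_dw = 4 * 202 / 32
EC_dw = 808 / 32

25.2500 dS/m


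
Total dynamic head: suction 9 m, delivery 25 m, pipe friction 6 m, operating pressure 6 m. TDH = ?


TDH = Hs + Hd + hf + Hp = 9 + 25 + 6 + 6 = 46

46 m


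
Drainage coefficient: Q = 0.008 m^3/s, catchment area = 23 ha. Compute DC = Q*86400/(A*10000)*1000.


DC = Q * 86400 / (A * 10000) * 1000
DC = 0.008 * 86400 / (23 * 10000) * 1000
DC = 691200.0000 / 230000

3.0052 mm/day


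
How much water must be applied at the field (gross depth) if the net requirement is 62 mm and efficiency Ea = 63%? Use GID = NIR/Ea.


Ea = 63% = 0.63
GID = NIR / Ea = 62 / 0.63 = 98.4127 mm

98.4127 mm


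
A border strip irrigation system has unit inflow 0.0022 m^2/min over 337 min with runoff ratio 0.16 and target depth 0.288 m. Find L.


L = q*t/((1+r)*Z)
L = 0.0022*337/((1+0.16)*0.288)
L = 0.7414/0.33408

2.2192 m


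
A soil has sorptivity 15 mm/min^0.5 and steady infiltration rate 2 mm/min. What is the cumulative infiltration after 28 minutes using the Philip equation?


F = S*sqrt(t) + A*t
F = 15*sqrt(28) + 2*28
F = 15*5.291503 + 56

135.3725 mm


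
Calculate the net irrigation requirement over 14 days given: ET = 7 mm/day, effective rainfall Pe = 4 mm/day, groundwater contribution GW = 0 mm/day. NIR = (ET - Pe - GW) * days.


Daily deficit = ET - Pe - GW = 7 - 4 - 0 = 3 mm/day
NIR = 3 * 14 = 42 mm

42.0000 mm


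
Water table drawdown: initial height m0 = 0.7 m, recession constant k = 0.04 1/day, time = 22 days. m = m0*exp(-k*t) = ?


m = m0 * exp(-k*t)
m = 0.7 * exp(-0.04 * 22)
m = 0.7 * exp(-0.8800)

0.2903 m


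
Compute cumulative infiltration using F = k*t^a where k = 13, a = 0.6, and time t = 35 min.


F = k * t^a = 13 * 35^0.6
F = 13 * 8.441912

109.7449 mm


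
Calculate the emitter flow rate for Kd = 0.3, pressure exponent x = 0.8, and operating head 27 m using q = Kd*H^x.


q = Kd * H^x = 0.3 * 27^0.8 = 0.3 * 13.966610

4.1900 L/h


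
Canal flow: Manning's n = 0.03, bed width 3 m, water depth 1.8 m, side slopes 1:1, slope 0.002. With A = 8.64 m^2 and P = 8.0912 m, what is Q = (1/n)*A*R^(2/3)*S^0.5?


R = A/P = 8.64/8.0912 = 1.067827
Q = (1/0.03) * 8.64 * 1.067827^(2/3) * 0.002^0.5

13.4558 m^3/s


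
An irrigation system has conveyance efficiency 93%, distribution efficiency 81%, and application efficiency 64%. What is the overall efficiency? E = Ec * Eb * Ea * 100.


Ec = 0.93, Eb = 0.81, Ea = 0.64
E = 0.93 * 0.81 * 0.64 * 100 = 48.2112%

48.2112 %


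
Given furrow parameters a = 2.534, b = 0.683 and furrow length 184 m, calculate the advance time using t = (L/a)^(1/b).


t = (L/a)^(1/b)
t = (184/2.534)^(1/0.683)
t = 72.612470^(1/0.683)

530.5914 min


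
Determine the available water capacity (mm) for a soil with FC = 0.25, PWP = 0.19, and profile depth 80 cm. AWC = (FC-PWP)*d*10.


AWC = (FC - PWP) * d * 10
AWC = (0.25 - 0.19) * 80 * 10
AWC = 0.0600 * 80 * 10

48.0000 mm


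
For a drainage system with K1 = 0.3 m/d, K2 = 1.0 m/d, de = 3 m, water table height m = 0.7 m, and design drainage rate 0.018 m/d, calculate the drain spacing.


S^2 = 8*K2*de*m/q + 4*K1*m^2/q
S^2 = 8*1.0*3*0.7/0.018 + 4*0.3*0.7^2/0.018
S = sqrt(966.0000)

31.0805 m


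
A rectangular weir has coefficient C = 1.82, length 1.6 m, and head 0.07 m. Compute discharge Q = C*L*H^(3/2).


Q = C * L * H^(3/2) = 1.82 * 1.6 * 0.07^1.5 = 1.82 * 1.6 * 0.018520

0.0539 m^3/s


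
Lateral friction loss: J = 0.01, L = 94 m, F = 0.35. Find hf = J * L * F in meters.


hf = J * L * F = 0.01 * 94 * 0.35 = 0.3290 m

0.3290 m


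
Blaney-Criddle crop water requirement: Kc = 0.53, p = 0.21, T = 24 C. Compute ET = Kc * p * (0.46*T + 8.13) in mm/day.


ET = Kc * p * (0.46*T + 8.13)
ET = 0.53 * 0.21 * (0.46*24 + 8.13)
ET = 0.53 * 0.21 * 19.1700

2.1336 mm/day


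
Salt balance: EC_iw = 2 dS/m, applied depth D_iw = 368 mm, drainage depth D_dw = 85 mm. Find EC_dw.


EC_dw = EC_iw * D_iw / D_dw
EC_dw = 2 * 368 / 85
EC_dw = 736 / 85

8.6588 dS/m


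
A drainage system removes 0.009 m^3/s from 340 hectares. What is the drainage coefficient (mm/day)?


DC = Q * 86400 / (A * 10000) * 1000
DC = 0.009 * 86400 / (340 * 10000) * 1000
DC = 777600.0000 / 3400000

0.2287 mm/day


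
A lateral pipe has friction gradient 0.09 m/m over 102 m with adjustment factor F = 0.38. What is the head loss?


hf = J * L * F = 0.09 * 102 * 0.38 = 3.4884 m

3.4884 m


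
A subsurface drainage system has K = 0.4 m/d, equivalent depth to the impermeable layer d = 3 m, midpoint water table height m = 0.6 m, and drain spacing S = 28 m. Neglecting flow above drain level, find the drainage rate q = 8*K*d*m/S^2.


q = 8*K*d*m/S^2
q = 8*0.4*3*0.6/28^2
q = 5.7600 / 784

0.0073 m/d


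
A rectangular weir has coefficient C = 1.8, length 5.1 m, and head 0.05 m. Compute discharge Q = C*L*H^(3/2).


Q = C * L * H^(3/2) = 1.8 * 5.1 * 0.05^1.5 = 1.8 * 5.1 * 0.011180

0.1026 m^3/s


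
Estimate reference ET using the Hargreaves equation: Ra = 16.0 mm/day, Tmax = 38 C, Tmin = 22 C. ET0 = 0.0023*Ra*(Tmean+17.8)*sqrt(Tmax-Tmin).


Tmean = (Tmax + Tmin)/2 = (38 + 22)/2 = 30.0
ET0 = 0.0023 * 16.0 * (30.0 + 17.8) * sqrt(38 - 22)
ET0 = 0.0023 * 16.0 * 47.8 * 4.000000

7.0362 mm/day


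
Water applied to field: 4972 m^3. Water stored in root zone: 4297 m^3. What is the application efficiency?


Ea = V_root / V_field * 100 = 4297 / 4972 * 100 = 86.4240%

86.4240 %


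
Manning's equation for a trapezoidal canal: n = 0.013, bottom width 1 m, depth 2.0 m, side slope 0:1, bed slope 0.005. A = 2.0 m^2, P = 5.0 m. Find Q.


R = A/P = 2.0/5.0 = 0.400000
Q = (1/0.013) * 2.0 * 0.400000^(2/3) * 0.005^0.5

5.9058 m^3/s


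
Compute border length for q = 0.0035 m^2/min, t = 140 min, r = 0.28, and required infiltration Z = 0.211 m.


L = q*t/((1+r)*Z)
L = 0.0035*140/((1+0.28)*0.211)
L = 0.49/0.27008

1.8143 m


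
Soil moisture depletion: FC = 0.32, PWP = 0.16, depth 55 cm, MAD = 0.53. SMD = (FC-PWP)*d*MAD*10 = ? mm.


SMD = (FC - PWP) * d * MAD * 10
SMD = (0.32 - 0.16) * 55 * 0.53 * 10
SMD = 0.1600 * 55 * 0.53 * 10

46.6400 mm


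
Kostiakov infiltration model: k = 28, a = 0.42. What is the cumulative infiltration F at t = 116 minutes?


F = k * t^a = 28 * 116^0.42
F = 28 * 7.363298

206.1723 mm


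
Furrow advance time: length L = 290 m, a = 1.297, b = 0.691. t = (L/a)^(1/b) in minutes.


t = (L/a)^(1/b)
t = (290/1.297)^(1/0.691)
t = 223.592907^(1/0.691)

2512.3721 min


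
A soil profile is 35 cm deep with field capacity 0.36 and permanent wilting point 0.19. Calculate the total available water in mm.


AWC = (FC - PWP) * d * 10
AWC = (0.36 - 0.19) * 35 * 10
AWC = 0.1700 * 35 * 10

59.5000 mm


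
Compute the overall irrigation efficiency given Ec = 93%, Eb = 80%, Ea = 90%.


Ec = 0.93, Eb = 0.8, Ea = 0.9
E = 0.93 * 0.8 * 0.9 * 100 = 66.9600%

66.9600 %


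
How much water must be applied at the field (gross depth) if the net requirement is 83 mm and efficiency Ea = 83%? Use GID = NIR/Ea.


Ea = 83% = 0.83
GID = NIR / Ea = 83 / 0.83 = 100.0000 mm

100.0000 mm


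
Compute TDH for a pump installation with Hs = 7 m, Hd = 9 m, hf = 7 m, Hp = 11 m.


TDH = Hs + Hd + hf + Hp = 7 + 9 + 7 + 11 = 34

34 m


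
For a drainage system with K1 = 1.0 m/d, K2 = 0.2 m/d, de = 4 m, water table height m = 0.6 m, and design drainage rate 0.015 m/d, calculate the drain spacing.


S^2 = 8*K2*de*m/q + 4*K1*m^2/q
S^2 = 8*0.2*4*0.6/0.015 + 4*1.0*0.6^2/0.015
S = sqrt(352.0000)

18.7617 m


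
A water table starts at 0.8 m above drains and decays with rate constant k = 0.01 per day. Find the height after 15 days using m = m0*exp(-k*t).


m = m0 * exp(-k*t)
m = 0.8 * exp(-0.01 * 15)
m = 0.8 * exp(-0.1500)

0.6886 m


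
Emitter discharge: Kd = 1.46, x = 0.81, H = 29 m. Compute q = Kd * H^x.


q = Kd * H^x = 1.46 * 29^0.81 = 1.46 * 15.294750

22.3303 L/h


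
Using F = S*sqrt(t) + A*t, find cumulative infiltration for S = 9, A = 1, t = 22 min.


F = S*sqrt(t) + A*t
F = 9*sqrt(22) + 1*22
F = 9*4.690416 + 22

64.2137 mm


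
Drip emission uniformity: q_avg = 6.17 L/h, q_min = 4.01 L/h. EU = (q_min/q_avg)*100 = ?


EU = (q_min/q_avg)*100 = (4.01/6.17)*100 = 64.9919%

64.9919 %


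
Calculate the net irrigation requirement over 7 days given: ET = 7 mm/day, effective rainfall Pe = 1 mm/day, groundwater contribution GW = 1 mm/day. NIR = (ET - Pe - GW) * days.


Daily deficit = ET - Pe - GW = 7 - 1 - 1 = 5 mm/day
NIR = 5 * 7 = 35 mm

35.0000 mm


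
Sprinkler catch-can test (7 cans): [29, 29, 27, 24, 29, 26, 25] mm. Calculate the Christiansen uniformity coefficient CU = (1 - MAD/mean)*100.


mean = 27.000000 mm
MAD = 1.714286 mm
CU = (1 - 1.714286/27.000000)*100

93.6508 %


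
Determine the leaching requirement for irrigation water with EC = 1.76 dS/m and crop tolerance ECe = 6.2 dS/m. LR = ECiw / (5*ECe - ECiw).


LR = ECiw / (5*ECe - ECiw)
LR = 1.76 / (5*6.2 - 1.76)
LR = 1.76 / 29.2400

0.0602


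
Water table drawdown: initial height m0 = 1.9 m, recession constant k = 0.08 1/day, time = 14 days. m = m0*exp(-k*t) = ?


m = m0 * exp(-k*t)
m = 1.9 * exp(-0.08 * 14)
m = 1.9 * exp(-1.1200)

0.6199 m


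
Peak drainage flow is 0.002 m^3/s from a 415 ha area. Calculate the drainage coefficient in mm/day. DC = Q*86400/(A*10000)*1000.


DC = Q * 86400 / (A * 10000) * 1000
DC = 0.002 * 86400 / (415 * 10000) * 1000
DC = 172800.0000 / 4150000

0.0416 mm/day


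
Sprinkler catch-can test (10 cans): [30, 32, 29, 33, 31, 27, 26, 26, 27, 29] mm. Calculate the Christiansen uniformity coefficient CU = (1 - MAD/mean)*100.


mean = 29.000000 mm
MAD = 2.000000 mm
CU = (1 - 2.000000/29.000000)*100

93.1034 %


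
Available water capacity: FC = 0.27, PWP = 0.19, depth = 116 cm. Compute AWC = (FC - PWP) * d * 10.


AWC = (FC - PWP) * d * 10
AWC = (0.27 - 0.19) * 116 * 10
AWC = 0.0800 * 116 * 10

92.8000 mm


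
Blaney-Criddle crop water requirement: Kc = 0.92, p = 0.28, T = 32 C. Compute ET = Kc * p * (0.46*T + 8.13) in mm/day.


ET = Kc * p * (0.46*T + 8.13)
ET = 0.92 * 0.28 * (0.46*32 + 8.13)
ET = 0.92 * 0.28 * 22.8500

5.8862 mm/day


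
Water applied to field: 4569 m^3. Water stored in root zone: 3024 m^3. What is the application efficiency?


Ea = V_root / V_field * 100 = 3024 / 4569 * 100 = 66.1852%

66.1852 %


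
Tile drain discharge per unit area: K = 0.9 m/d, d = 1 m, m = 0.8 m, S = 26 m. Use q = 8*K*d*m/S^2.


q = 8*K*d*m/S^2
q = 8*0.9*1*0.8/26^2
q = 5.7600 / 676

0.0085 m/d


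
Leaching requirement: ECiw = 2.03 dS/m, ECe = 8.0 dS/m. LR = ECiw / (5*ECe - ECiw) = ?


LR = ECiw / (5*ECe - ECiw)
LR = 2.03 / (5*8.0 - 2.03)
LR = 2.03 / 37.9700

0.0535


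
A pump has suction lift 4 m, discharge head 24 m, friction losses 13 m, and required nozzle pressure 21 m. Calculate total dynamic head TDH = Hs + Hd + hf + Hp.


TDH = Hs + Hd + hf + Hp = 4 + 24 + 13 + 21 = 62

62 m


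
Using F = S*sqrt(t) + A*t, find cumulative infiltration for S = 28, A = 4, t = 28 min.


F = S*sqrt(t) + A*t
F = 28*sqrt(28) + 4*28
F = 28*5.291503 + 112

260.1621 mm


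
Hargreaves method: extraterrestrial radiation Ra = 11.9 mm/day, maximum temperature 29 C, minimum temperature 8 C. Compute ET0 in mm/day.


Tmean = (Tmax + Tmin)/2 = (29 + 8)/2 = 18.5
ET0 = 0.0023 * 11.9 * (18.5 + 17.8) * sqrt(29 - 8)
ET0 = 0.0023 * 11.9 * 36.3 * 4.582576

4.5529 mm/day


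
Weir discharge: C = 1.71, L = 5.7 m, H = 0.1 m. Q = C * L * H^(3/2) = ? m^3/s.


Q = C * L * H^(3/2) = 1.71 * 5.7 * 0.1^1.5 = 1.71 * 5.7 * 0.031623

0.3082 m^3/s


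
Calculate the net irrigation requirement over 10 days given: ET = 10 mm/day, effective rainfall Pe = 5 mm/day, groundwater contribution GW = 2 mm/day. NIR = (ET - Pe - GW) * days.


Daily deficit = ET - Pe - GW = 10 - 5 - 2 = 3 mm/day
NIR = 3 * 10 = 30 mm

30.0000 mm


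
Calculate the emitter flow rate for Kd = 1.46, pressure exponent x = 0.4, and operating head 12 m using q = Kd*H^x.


q = Kd * H^x = 1.46 * 12^0.4 = 1.46 * 2.701920

3.9448 L/h


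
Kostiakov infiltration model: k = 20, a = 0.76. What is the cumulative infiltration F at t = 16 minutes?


F = k * t^a = 20 * 16^0.76
F = 20 * 8.224911

164.4982 mm


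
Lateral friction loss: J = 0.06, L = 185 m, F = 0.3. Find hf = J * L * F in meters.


hf = J * L * F = 0.06 * 185 * 0.3 = 3.3300 m

3.3300 m


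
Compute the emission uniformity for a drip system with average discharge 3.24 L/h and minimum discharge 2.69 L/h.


EU = (q_min/q_avg)*100 = (2.69/3.24)*100 = 83.0247%

83.0247 %


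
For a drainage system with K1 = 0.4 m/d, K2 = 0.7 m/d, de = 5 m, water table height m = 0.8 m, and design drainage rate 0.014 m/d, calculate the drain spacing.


S^2 = 8*K2*de*m/q + 4*K1*m^2/q
S^2 = 8*0.7*5*0.8/0.014 + 4*0.4*0.8^2/0.014
S = sqrt(1673.1429)

40.9041 m


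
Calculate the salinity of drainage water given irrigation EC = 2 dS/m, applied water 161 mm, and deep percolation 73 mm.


EC_dw = EC_iw * D_iw / D_dw
EC_dw = 2 * 161 / 73
EC_dw = 322 / 73

4.4110 dS/m


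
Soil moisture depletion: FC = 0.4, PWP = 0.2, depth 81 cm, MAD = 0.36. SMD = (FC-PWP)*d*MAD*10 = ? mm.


SMD = (FC - PWP) * d * MAD * 10
SMD = (0.4 - 0.2) * 81 * 0.36 * 10
SMD = 0.2000 * 81 * 0.36 * 10

58.3200 mm


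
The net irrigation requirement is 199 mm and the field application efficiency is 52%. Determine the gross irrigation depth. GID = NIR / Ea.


Ea = 52% = 0.52
GID = NIR / Ea = 199 / 0.52 = 382.6923 mm

382.6923 mm


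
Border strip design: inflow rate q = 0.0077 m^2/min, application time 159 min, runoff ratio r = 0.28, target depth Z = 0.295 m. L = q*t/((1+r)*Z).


L = q*t/((1+r)*Z)
L = 0.0077*159/((1+0.28)*0.295)
L = 1.2243/0.3776

3.2423 m


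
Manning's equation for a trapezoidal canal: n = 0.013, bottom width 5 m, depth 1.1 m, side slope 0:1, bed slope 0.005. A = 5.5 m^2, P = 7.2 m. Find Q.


R = A/P = 5.5/7.2 = 0.763889
Q = (1/0.013) * 5.5 * 0.763889^(2/3) * 0.005^0.5

24.9991 m^3/s


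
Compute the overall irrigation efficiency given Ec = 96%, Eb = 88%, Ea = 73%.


Ec = 0.96, Eb = 0.88, Ea = 0.73
E = 0.96 * 0.88 * 0.73 * 100 = 61.6704%

61.6704 %


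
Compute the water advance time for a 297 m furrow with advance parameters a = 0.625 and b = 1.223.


t = (L/a)^(1/b)
t = (297/0.625)^(1/1.223)
t = 475.200000^(1/1.223)

154.4467 min


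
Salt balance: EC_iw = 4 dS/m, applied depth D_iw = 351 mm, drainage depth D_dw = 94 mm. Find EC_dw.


EC_dw = EC_iw * D_iw / D_dw
EC_dw = 4 * 351 / 94
EC_dw = 1404 / 94

14.9362 dS/m


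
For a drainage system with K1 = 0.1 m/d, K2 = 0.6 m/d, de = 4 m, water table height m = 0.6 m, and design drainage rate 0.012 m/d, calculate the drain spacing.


S^2 = 8*K2*de*m/q + 4*K1*m^2/q
S^2 = 8*0.6*4*0.6/0.012 + 4*0.1*0.6^2/0.012
S = sqrt(972.0000)

31.1769 m


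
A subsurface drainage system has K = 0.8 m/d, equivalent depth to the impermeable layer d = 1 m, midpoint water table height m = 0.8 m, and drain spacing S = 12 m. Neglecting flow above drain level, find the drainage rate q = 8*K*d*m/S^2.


q = 8*K*d*m/S^2
q = 8*0.8*1*0.8/12^2
q = 5.1200 / 144

0.0356 m/d


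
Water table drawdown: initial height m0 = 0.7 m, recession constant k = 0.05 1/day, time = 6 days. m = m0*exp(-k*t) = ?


m = m0 * exp(-k*t)
m = 0.7 * exp(-0.05 * 6)
m = 0.7 * exp(-0.3000)

0.5186 m


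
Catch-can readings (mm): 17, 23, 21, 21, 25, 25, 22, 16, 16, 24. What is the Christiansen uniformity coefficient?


mean = 21.000000 mm
MAD = 2.800000 mm
CU = (1 - 2.800000/21.000000)*100

86.6667 %


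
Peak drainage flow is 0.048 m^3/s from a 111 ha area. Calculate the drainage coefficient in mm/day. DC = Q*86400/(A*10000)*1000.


DC = Q * 86400 / (A * 10000) * 1000
DC = 0.048 * 86400 / (111 * 10000) * 1000
DC = 4147200.0000 / 1110000

3.7362 mm/day


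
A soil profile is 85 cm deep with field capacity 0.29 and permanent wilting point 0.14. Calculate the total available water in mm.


AWC = (FC - PWP) * d * 10
AWC = (0.29 - 0.14) * 85 * 10
AWC = 0.1500 * 85 * 10

127.5000 mm


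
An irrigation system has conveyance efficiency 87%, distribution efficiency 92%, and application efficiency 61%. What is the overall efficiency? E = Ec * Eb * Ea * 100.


Ec = 0.87, Eb = 0.92, Ea = 0.61
E = 0.87 * 0.92 * 0.61 * 100 = 48.8244%

48.8244 %


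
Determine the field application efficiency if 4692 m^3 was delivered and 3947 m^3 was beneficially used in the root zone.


Ea = V_root / V_field * 100 = 3947 / 4692 * 100 = 84.1219%

84.1219 %


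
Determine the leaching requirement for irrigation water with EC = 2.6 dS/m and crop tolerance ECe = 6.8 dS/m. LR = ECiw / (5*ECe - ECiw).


LR = ECiw / (5*ECe - ECiw)
LR = 2.6 / (5*6.8 - 2.6)
LR = 2.6 / 31.4000

0.0828


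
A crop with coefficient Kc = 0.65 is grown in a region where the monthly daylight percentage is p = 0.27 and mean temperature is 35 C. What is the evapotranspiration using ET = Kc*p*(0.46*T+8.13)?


ET = Kc * p * (0.46*T + 8.13)
ET = 0.65 * 0.27 * (0.46*35 + 8.13)
ET = 0.65 * 0.27 * 24.2300

4.2524 mm/day


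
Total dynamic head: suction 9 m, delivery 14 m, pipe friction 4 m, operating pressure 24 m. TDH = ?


TDH = Hs + Hd + hf + Hp = 9 + 14 + 4 + 24 = 51

51 m


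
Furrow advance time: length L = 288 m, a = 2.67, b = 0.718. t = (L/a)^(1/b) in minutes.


t = (L/a)^(1/b)
t = (288/2.67)^(1/0.718)
t = 107.865169^(1/0.718)

678.1268 min


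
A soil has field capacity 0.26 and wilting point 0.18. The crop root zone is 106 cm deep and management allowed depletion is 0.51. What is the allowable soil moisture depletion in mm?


SMD = (FC - PWP) * d * MAD * 10
SMD = (0.26 - 0.18) * 106 * 0.51 * 10
SMD = 0.0800 * 106 * 0.51 * 10

43.2480 mm


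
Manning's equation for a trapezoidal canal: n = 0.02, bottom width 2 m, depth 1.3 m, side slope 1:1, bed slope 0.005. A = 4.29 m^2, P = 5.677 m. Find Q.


R = A/P = 4.29/5.677 = 0.755681
Q = (1/0.02) * 4.29 * 0.755681^(2/3) * 0.005^0.5

12.5836 m^3/s


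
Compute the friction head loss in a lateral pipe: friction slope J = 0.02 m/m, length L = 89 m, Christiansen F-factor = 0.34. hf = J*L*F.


hf = J * L * F = 0.02 * 89 * 0.34 = 0.6052 m

0.6052 m


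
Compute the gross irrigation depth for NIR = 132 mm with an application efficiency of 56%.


Ea = 56% = 0.56
GID = NIR / Ea = 132 / 0.56 = 235.7143 mm

235.7143 mm


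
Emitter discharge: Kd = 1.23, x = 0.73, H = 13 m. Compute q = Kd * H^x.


q = Kd * H^x = 1.23 * 13^0.73 = 1.23 * 6.503972

7.9999 L/h


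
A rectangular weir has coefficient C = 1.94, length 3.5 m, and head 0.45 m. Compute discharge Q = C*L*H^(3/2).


Q = C * L * H^(3/2) = 1.94 * 3.5 * 0.45^1.5 = 1.94 * 3.5 * 0.301869

2.0497 m^3/s


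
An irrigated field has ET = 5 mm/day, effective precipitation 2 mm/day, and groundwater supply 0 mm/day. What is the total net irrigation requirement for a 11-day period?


Daily deficit = ET - Pe - GW = 5 - 2 - 0 = 3 mm/day
NIR = 3 * 11 = 33 mm

33.0000 mm


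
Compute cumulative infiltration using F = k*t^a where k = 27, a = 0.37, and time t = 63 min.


F = k * t^a = 27 * 63^0.37
F = 27 * 4.631866

125.0604 mm


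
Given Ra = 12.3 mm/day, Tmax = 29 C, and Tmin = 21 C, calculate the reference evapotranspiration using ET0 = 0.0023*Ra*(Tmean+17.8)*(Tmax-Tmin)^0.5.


Tmean = (Tmax + Tmin)/2 = (29 + 21)/2 = 25.0
ET0 = 0.0023 * 12.3 * (25.0 + 17.8) * sqrt(29 - 21)
ET0 = 0.0023 * 12.3 * 42.8 * 2.828427

3.4247 mm/day


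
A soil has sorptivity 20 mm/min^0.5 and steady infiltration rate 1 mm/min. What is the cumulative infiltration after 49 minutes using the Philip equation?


F = S*sqrt(t) + A*t
F = 20*sqrt(49) + 1*49
F = 20*7.000000 + 49

189.0000 mm


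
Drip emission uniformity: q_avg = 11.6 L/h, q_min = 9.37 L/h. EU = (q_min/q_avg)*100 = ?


EU = (q_min/q_avg)*100 = (9.37/11.6)*100 = 80.7759%

80.7759 %


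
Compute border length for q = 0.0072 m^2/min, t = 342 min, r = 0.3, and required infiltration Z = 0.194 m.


L = q*t/((1+r)*Z)
L = 0.0072*342/((1+0.3)*0.194)
L = 2.4624/0.2522

9.7637 m


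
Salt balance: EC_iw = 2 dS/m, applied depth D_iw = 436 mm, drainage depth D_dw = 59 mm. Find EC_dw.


EC_dw = EC_iw * D_iw / D_dw
EC_dw = 2 * 436 / 59
EC_dw = 872 / 59

14.7797 dS/m


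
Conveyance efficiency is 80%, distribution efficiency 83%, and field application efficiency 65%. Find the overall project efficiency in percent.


Ec = 0.8, Eb = 0.83, Ea = 0.65
E = 0.8 * 0.83 * 0.65 * 100 = 43.1600%

43.1600 %


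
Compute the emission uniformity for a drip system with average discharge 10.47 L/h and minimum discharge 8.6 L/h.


EU = (q_min/q_avg)*100 = (8.6/10.47)*100 = 82.1394%

82.1394 %


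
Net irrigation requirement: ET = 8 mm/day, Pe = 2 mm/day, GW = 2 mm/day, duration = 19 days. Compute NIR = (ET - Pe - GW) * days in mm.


Daily deficit = ET - Pe - GW = 8 - 2 - 2 = 4 mm/day
NIR = 4 * 19 = 76 mm

76.0000 mm


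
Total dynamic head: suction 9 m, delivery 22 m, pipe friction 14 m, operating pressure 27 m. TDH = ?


TDH = Hs + Hd + hf + Hp = 9 + 22 + 14 + 27 = 72

72 m
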